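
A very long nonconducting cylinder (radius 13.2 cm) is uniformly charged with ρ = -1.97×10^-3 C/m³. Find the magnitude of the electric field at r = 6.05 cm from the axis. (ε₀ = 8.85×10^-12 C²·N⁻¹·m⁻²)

Choose a coaxial cylinder of radius r = 6.05 cm (arbitrary length L) as the Gaussian surface (r < R).
Enclosed charge per unit length: λ_enc = ρ·πr² = (-1.97×10^-3)π(0.0605)² = -2.265×10^-5 C/m.
Applying ∮E·dA = Q_enc/ε₀ with the end caps contributing no flux:
E = |λ_enc|/(2πε₀r) = (2.265×10^-5)/(2π·8.85×10^-12·0.0605) = 6.73×10^6 N/C.

E = 6.73×10^6 N/C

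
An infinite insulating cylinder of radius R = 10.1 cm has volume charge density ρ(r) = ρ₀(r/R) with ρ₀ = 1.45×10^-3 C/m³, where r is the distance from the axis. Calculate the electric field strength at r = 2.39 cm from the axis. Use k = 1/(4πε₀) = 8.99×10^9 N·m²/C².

Coaxial Gaussian cylinder, radius r = 2.39 cm, length L (r < R).
Integrating ρ over the cross-section to radius r: λ_enc = (2πρ₀/R) ∫₀^r r'^2 dr' = 2πρ₀ r^3/(3·R) = 4.105e-7 C/m.
Gauss's law: E·2πrL = λ_enc L/ε₀.
E = 2k|λ_enc|/r = 2(8.99×10^9)(4.105×10^-7)/(0.0239) = 3.09×10^5 N/C.

|E| = 3.09e5 N/C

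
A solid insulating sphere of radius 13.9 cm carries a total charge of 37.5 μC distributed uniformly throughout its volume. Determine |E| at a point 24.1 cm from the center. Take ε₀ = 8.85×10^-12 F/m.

|E| = 5.81×10^6 N/C

Use a concentric Gaussian sphere at r = 24.1 cm (r > R, so the entire charge is enclosed).
Q_enc = 37.5 μC = 3.75×10^-5 C.
By Gauss's law, ∮E·dA = E·4πr² = Q_enc/ε₀.
E = |Q_enc|/(4πε₀r²) = (3.75×10^-5)/(4π·8.85×10^-12·(0.241)²) = 5.81×10^6 N/C.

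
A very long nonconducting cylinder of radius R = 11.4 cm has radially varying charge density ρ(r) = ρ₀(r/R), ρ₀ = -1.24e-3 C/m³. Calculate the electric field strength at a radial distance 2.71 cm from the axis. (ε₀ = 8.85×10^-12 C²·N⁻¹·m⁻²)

|E| = 3.01×10^5 V/m

Choose a coaxial cylinder of radius r = 2.71 cm (arbitrary length L) as the Gaussian surface (r < R).
λ_enc = ∫₀^r ρ(r')·2πr' dr' = (2πρ₀/R)·r^3/3 = -4.534×10^-7 C/m.
By Gauss's law (flux through the curved wall only), E·2πrL = λ_enc L/ε₀.
E = |λ_enc|/(2πε₀r) = (4.534e-7)/(2π·8.85×10^-12·0.0271) = 3.01×10^5 N/C.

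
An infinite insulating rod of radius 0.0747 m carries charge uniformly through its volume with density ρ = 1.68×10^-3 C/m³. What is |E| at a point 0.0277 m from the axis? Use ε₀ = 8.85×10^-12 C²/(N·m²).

By cylindrical symmetry E is radial; use a coaxial Gaussian cylinder of radius 0.0277 m and length L (r < R).
Charge inside radius r per length L is ρ·πr²·L, so λ_enc = ρπr² = 4.05×10^-6 C/m.
Gauss's law: E·2πrL = λ_enc L/ε₀.
E = |λ_enc|/(2πε₀r) = (4.05×10^-6)/(2π·8.85×10^-12·0.0277) = 2.63×10^6 N/C.

|E| = 2.63e6 N/C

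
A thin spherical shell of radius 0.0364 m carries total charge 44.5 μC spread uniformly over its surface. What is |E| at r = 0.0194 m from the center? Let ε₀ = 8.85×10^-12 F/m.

By spherical symmetry E is radial; choose a Gaussian sphere of radius r = 0.0194 m (inside the shell, r < 0.0364 m).
All the charge is outside the Gaussian surface: Q_enc = 0, hence E = 0 everywhere inside the shell.

|E| = 0 N/C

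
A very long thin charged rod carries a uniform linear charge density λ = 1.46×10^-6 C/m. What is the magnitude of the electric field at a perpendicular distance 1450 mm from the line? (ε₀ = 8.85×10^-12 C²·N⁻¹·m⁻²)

Coaxial Gaussian cylinder, radius r = 1450 mm, length L.
Q_enc = λL, so λ_enc = 1.46e-6 C/m.
By Gauss's law (flux through the curved wall only), E·2πrL = λ_enc L/ε₀.
E = |λ_enc|/(2πε₀r) = (1.46e-6)/(2π·8.85×10^-12·1.45) = 1.81e4 N/C.

E = 1.81×10^4 N/C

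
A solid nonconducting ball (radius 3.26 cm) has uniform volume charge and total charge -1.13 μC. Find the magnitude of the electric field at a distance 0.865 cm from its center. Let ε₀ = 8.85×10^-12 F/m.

E ≈ 2.54e6 N/C

Symmetry ⇒ E = E(r) r̂. Gaussian sphere of radius r = 0.865 cm (r < R).
For a uniform sphere the enclosed fraction is (r/R)³, so Q_enc = (-1.13 μC)(0.00865/0.0326)³ = -2.111×10^-8 C.
Gauss's law: E·4πr² = Q_enc/ε₀.
E = |Q_enc|/(4πε₀r²) = (2.111e-8)/(4π·8.85×10^-12·(0.00865)²) = 2.54×10^6 N/C.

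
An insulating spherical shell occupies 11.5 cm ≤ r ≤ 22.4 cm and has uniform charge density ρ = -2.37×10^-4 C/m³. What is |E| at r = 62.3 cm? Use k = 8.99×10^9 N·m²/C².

By spherical symmetry E is radial; choose a Gaussian sphere of radius r = 62.3 cm (r > 22.4 cm, enclosing the whole shell).
Q_enc = ρ·(4π/3)(b³ − a³) = (-2.37×10^-4)·(4π/3)·((0.224)³ − (0.115)³) = -9.648e-6 C.
By Gauss's law, ∮E·dA = E·4πr² = Q_enc/ε₀.
E = k|Q_enc|/r² = (8.99×10^9)(9.648e-6)/(0.623)² = 2.23e5 N/C.

|E| = 2.23e5 N/C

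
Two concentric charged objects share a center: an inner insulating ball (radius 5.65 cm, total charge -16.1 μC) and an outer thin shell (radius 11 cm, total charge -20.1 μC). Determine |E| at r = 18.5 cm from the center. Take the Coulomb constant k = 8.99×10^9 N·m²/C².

Use a concentric Gaussian sphere at r = 18.5 cm (r > 11 cm, enclosing both).
Q_enc = (-16.1 μC) + (-20.1 μC) = -3.62×10^-5 C.
Applying ∮E·dA = Q_enc/ε₀ with Φ = E(4πr²):
E = k|Q_enc|/r² = (8.99×10^9)(3.62×10^-5)/(0.185)² = 9.51×10^6 N/C.

E = 9.51×10^6 N/C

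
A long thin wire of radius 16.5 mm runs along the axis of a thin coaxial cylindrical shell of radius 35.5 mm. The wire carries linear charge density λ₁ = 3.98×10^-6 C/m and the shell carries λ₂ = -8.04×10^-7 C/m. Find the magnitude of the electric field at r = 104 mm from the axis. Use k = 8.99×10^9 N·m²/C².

E ≈ 5.49×10^5 N/C

Take a coaxial cylindrical Gaussian surface of radius r = 104 mm and length L (r > 35.5 mm, enclosing both).
λ_enc = λ₁ + λ₂ = (3.98e-6) + (-8.04×10^-7) = 3.176×10^-6 C/m.
Gauss's law: E·2πrL = λ_enc L/ε₀.
E = 2k|λ_enc|/r = 2(8.99×10^9)(3.176e-6)/(0.104) = 5.49×10^5 N/C.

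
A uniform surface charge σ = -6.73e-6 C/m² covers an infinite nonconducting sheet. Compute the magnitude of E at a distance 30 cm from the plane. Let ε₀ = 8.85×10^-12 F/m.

|E| = 3.80×10^5 N/C

Choose a cylindrical pillbox piercing the sheet, end faces (area A) parallel to it.
Only the two end caps contribute flux: Φ = 2EA. With Q_enc = σA, Gauss's law gives E = |σ|/(2ε₀).
E = |σ|/(2ε₀) = (6.73e-6)/(2·8.85×10^-12) = 3.80e5 N/C.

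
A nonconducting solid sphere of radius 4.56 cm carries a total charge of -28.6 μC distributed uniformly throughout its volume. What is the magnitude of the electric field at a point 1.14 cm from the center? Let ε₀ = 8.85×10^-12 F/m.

E ≈ 3.09×10^7 V/m

Take a concentric spherical Gaussian surface of radius r = 1.14 cm (r < R).
For a uniform sphere the enclosed fraction is (r/R)³, so Q_enc = (-28.6 μC)(0.0114/0.0456)³ = -4.469×10^-7 C.
Applying ∮E·dA = Q_enc/ε₀ with Φ = E(4πr²):
E = |Q_enc|/(4πε₀r²) = (4.469e-7)/(4π·8.85×10^-12·(0.0114)²) = 3.09e7 N/C.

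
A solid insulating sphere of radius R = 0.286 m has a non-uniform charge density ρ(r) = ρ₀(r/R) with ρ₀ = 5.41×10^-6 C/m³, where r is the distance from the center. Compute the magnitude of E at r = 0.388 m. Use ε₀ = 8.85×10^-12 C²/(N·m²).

Symmetry ⇒ E = E(r) r̂. Gaussian sphere of radius r = 0.388 m (r > R, all charge enclosed).
Q_enc = 4π ∫₀^R ρ₀(r'/R)^1 r'² dr' = 4πρ₀R³/4 = 3.976×10^-7 C.
By Gauss's law, ∮E·dA = E·4πr² = Q_enc/ε₀.
E = |Q_enc|/(4πε₀r²) = (3.976×10^-7)/(4π·8.85×10^-12·(0.388)²) = 2.37×10^4 N/C.

E = 2.37×10^4 N/C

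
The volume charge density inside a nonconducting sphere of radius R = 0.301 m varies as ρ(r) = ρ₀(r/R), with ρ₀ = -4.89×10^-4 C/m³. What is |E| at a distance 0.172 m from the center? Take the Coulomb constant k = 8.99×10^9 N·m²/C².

Take a concentric spherical Gaussian surface of radius r = 0.172 m (r < R).
Integrate the density: Q_enc = 4π ∫₀^r ρ₀(r'/R)^1 r'² dr' = 4πρ₀ r^4/(4·R) = -4.467e-6 C.
Gauss's law: E·4πr² = Q_enc/ε₀.
E = k|Q_enc|/r² = (8.99×10^9)(4.467×10^-6)/(0.172)² = 1.36e6 N/C.

E = 1.36×10^6 N/C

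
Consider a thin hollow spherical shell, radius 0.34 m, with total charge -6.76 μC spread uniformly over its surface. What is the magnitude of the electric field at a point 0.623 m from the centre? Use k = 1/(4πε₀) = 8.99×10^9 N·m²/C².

1.57×10^5 N/C

By spherical symmetry E is radial; choose a Gaussian sphere of radius r = 0.623 m (r > 0.34 m).
The entire shell is enclosed: Q_enc = -6.76×10^-6 C.
By Gauss's law, ∮E·dA = E·4πr² = Q_enc/ε₀.
E = k|Q_enc|/r² = (8.99×10^9)(6.76e-6)/(0.623)² = 1.57e5 N/C.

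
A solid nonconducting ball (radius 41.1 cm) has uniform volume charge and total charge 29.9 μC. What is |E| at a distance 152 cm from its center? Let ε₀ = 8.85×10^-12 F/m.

E = 1.16×10^5 V/m

Take a concentric spherical Gaussian surface of radius r = 152 cm (r > R, so the entire charge is enclosed).
Q_enc = 29.9 μC = 2.99×10^-5 C.
Applying ∮E·dA = Q_enc/ε₀ with Φ = E(4πr²):
E = |Q_enc|/(4πε₀r²) = (2.99e-5)/(4π·8.85×10^-12·(1.52)²) = 1.16e5 N/C.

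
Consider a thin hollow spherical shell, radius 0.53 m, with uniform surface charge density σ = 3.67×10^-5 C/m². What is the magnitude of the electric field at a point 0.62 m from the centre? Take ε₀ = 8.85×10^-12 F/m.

3.03e6 V/m

Symmetry ⇒ E = E(r) r̂. Gaussian sphere of radius r = 0.62 m (r > 0.53 m).
The entire shell is enclosed: Q_enc = σ·4πR² = (3.67×10^-5)·4π·(0.53)² = 1.295×10^-4 C.
Gauss's law: E·4πr² = Q_enc/ε₀.
E = |Q_enc|/(4πε₀r²) = (1.295×10^-4)/(4π·8.85×10^-12·(0.62)²) = 3.03×10^6 N/C.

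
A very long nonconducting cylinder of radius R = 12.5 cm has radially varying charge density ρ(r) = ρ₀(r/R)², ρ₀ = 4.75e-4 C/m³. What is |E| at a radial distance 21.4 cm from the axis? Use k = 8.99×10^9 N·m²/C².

E ≈ 9.80×10^5 N/C

By cylindrical symmetry E is radial; use a coaxial Gaussian cylinder of radius 21.4 cm and length L (r > R, full charge per length enclosed).
λ_enc = 2π ∫₀^R ρ₀(r'/R)^2 r' dr' = 2πρ₀R²/4 = 1.166e-5 C/m.
Since E is radial and uniform over the curved surface, Φ = E·2πrL = Q_enc/ε₀ = λ_enc L/ε₀.
E = 2k|λ_enc|/r = 2(8.99×10^9)(1.166×10^-5)/(0.214) = 9.80×10^5 N/C.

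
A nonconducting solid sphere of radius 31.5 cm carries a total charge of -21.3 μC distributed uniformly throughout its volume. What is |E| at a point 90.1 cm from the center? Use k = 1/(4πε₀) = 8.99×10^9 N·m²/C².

|E| ≈ 2.36×10^5 N/C

Take a concentric spherical Gaussian surface of radius r = 90.1 cm (r > R, so the entire charge is enclosed).
Q_enc = -21.3 μC = -2.13×10^-5 C.
Gauss's law: E·4πr² = Q_enc/ε₀.
E = k|Q_enc|/r² = (8.99×10^9)(2.13×10^-5)/(0.901)² = 2.36×10^5 N/C.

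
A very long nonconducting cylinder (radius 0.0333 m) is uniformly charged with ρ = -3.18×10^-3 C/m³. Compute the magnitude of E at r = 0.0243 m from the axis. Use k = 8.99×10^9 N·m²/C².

Take a coaxial cylindrical Gaussian surface of radius r = 0.0243 m and length L (r < R).
Charge inside radius r per length L is ρ·πr²·L, so λ_enc = ρπr² = -5.899×10^-6 C/m.
Gauss's law: E·2πrL = λ_enc L/ε₀.
E = 2k|λ_enc|/r = 2(8.99×10^9)(5.899×10^-6)/(0.0243) = 4.36×10^6 N/C.

E ≈ 4.36e6 V/m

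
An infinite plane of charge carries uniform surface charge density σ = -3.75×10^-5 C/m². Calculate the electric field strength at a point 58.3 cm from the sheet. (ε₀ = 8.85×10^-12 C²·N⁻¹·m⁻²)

The symmetry is planar: E is normal to the sheet and the same magnitude on both sides. Take a pillbox straddling the sheet with end-cap area A.
Flux Φ = 2EA and Q_enc = σA, so 2EA = σA/ε₀ ⇒ E = |σ|/(2ε₀), independent of distance.
E = |σ|/(2ε₀) = (3.75×10^-5)/(2·8.85×10^-12) = 2.12e6 N/C.

E = 2.12×10^6 N/C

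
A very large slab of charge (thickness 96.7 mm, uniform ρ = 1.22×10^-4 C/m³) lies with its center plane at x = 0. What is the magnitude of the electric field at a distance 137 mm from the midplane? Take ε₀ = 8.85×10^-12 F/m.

|E| ≈ 6.67e5 N/C

The point |x| = 137 mm lies outside the slab (half-thickness 0.04835 m). A symmetric pillbox spanning the full slab encloses Q_enc = ρ·d·A.
Flux = 2EA ⇒ E = |ρ|d/(2ε₀), independent of distance outside.
E = (1.22×10^-4)(0.0967)/(2·8.85×10^-12) = 6.67e5 N/C.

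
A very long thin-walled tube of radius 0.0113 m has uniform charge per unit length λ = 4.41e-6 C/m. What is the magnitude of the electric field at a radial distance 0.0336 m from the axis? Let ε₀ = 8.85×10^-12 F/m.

2.36×10^6 N/C

Choose a coaxial cylinder of radius r = 0.0336 m (arbitrary length L) as the Gaussian surface (r > 0.0113 m).
The full line charge is enclosed: λ_enc = 4.41×10^-6 C/m.
Applying ∮E·dA = Q_enc/ε₀ with the end caps contributing no flux:
E = |λ_enc|/(2πε₀r) = (4.41×10^-6)/(2π·8.85×10^-12·0.0336) = 2.36×10^6 N/C.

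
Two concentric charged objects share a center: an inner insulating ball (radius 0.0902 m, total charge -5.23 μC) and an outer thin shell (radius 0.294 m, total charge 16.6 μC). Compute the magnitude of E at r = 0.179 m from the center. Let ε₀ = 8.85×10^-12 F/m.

|E| = 1.47×10^6 N/C

Symmetry ⇒ E = E(r) r̂. Gaussian sphere of radius r = 0.179 m (between the bodies, 0.0902 m < r < 0.294 m).
The shell at 0.294 m lies outside the Gaussian surface, so Q_enc = -5.23 μC = -5.23×10^-6 C.
By Gauss's law, ∮E·dA = E·4πr² = Q_enc/ε₀.
E = |Q_enc|/(4πε₀r²) = (5.23e-6)/(4π·8.85×10^-12·(0.179)²) = 1.47e6 N/C.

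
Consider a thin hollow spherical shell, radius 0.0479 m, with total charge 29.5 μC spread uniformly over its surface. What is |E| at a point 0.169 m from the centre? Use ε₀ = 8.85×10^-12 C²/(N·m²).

Take a concentric spherical Gaussian surface of radius r = 0.169 m (r > 0.0479 m).
The entire shell is enclosed: Q_enc = 2.95e-5 C.
Since E is radial and uniform over the Gaussian sphere, Φ = E·4πr² = Q_enc/ε₀.
E = |Q_enc|/(4πε₀r²) = (2.95×10^-5)/(4π·8.85×10^-12·(0.169)²) = 9.29×10^6 N/C.

E = 9.29×10^6 N/C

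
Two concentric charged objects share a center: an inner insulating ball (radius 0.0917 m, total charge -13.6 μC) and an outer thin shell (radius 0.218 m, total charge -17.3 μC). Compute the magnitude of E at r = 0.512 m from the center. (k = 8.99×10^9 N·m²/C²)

1.06×10^6 V/m

Take a concentric spherical Gaussian surface of radius r = 0.512 m (r > 0.218 m, enclosing both).
Q_enc = (-13.6 μC) + (-17.3 μC) = -3.09×10^-5 C.
Applying ∮E·dA = Q_enc/ε₀ with Φ = E(4πr²):
E = k|Q_enc|/r² = (8.99×10^9)(3.09×10^-5)/(0.512)² = 1.06×10^6 N/C.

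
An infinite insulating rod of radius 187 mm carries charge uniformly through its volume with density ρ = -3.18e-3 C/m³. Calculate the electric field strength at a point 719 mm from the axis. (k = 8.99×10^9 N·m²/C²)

8.74×10^6 V/m

Coaxial Gaussian cylinder, radius r = 719 mm, length L (r > 187 mm, full cross-section enclosed).
λ_enc = ρ·πR² = (-3.18×10^-3)π(0.187)² = -3.493×10^-4 C/m.
By Gauss's law (flux through the curved wall only), E·2πrL = λ_enc L/ε₀.
E = 2k|λ_enc|/r = 2(8.99×10^9)(3.493e-4)/(0.719) = 8.74×10^6 N/C.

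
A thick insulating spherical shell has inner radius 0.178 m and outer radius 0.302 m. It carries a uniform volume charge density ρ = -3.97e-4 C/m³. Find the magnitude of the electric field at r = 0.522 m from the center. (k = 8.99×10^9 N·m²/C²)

Symmetry ⇒ E = E(r) r̂. Gaussian sphere of radius r = 0.522 m (r > 0.302 m, enclosing the whole shell).
Q_enc = ρ·(4π/3)(b³ − a³) = (-3.97×10^-4)·(4π/3)·((0.302)³ − (0.178)³) = -3.643e-5 C.
Since E is radial and uniform over the Gaussian sphere, Φ = E·4πr² = Q_enc/ε₀.
E = k|Q_enc|/r² = (8.99×10^9)(3.643e-5)/(0.522)² = 1.20e6 N/C.

1.20×10^6 V/m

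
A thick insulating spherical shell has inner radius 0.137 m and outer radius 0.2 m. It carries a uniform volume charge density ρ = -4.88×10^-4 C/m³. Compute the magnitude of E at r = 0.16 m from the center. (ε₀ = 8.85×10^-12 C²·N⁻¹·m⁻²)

Symmetry ⇒ E = E(r) r̂. Gaussian sphere of radius r = 0.16 m (within the shell material, 0.137 m < r < 0.2 m).
Only the shell between 0.137 m and r is enclosed: Q_enc = ρ·(4π/3)(r³ − a³) = (-4.88×10^-4)·(4π/3)·((0.16)³ − (0.137)³) = -3.117×10^-6 C.
Since E is radial and uniform over the Gaussian sphere, Φ = E·4πr² = Q_enc/ε₀.
E = |Q_enc|/(4πε₀r²) = (3.117e-6)/(4π·8.85×10^-12·(0.16)²) = 1.09e6 N/C.

E = 1.09×10^6 N/C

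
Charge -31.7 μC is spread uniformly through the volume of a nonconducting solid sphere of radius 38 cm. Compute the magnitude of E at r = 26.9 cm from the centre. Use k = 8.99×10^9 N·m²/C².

E = 1.40e6 N/C

Take a concentric spherical Gaussian surface of radius r = 26.9 cm (r < R).
For a uniform sphere the enclosed fraction is (r/R)³, so Q_enc = (-31.7 μC)(0.269/0.38)³ = -1.125e-5 C.
Since E is radial and uniform over the Gaussian sphere, Φ = E·4πr² = Q_enc/ε₀.
E = k|Q_enc|/r² = (8.99×10^9)(1.125e-5)/(0.269)² = 1.40e6 N/C.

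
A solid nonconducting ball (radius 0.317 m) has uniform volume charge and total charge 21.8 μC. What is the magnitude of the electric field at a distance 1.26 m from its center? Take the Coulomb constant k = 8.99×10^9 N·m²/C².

Symmetry ⇒ E = E(r) r̂. Gaussian sphere of radius r = 1.26 m (r > R, so the entire charge is enclosed).
Q_enc = 21.8 μC = 2.18×10^-5 C.
Applying ∮E·dA = Q_enc/ε₀ with Φ = E(4πr²):
E = k|Q_enc|/r² = (8.99×10^9)(2.18e-5)/(1.26)² = 1.23e5 N/C.

|E| = 1.23×10^5 N/C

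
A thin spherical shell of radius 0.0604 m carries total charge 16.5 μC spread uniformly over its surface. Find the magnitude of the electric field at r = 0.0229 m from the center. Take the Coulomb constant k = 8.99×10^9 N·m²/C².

E = 0 (no enclosed charge)

Use a concentric Gaussian sphere at r = 0.0229 m (inside the shell, r < 0.0604 m).
All the charge is outside the Gaussian surface: Q_enc = 0, hence E = 0 everywhere inside the shell.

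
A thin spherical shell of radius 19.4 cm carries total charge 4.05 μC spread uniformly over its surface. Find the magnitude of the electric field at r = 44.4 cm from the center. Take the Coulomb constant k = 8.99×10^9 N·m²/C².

|E| ≈ 1.85e5 N/C

By spherical symmetry E is radial; choose a Gaussian sphere of radius r = 44.4 cm (r > 19.4 cm).
The entire shell is enclosed: Q_enc = 4.05×10^-6 C.
Applying ∮E·dA = Q_enc/ε₀ with Φ = E(4πr²):
E = k|Q_enc|/r² = (8.99×10^9)(4.05×10^-6)/(0.444)² = 1.85e5 N/C.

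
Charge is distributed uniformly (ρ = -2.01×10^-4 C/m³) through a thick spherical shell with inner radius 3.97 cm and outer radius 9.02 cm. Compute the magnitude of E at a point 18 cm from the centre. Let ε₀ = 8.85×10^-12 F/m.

|E| ≈ 1.57×10^5 N/C

Take a concentric spherical Gaussian surface of radius r = 18 cm (r > 9.02 cm, enclosing the whole shell).
Q_enc = ρ·(4π/3)(b³ − a³) = (-2.01×10^-4)·(4π/3)·((0.0902)³ − (0.0397)³) = -5.652e-7 C.
By Gauss's law, ∮E·dA = E·4πr² = Q_enc/ε₀.
E = |Q_enc|/(4πε₀r²) = (5.652e-7)/(4π·8.85×10^-12·(0.18)²) = 1.57×10^5 N/C.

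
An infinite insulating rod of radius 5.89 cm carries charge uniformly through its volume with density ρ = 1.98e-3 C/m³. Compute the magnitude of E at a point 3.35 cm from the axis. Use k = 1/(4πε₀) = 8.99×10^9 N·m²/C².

3.75×10^6 N/C

By cylindrical symmetry E is radial; use a coaxial Gaussian cylinder of radius 3.35 cm and length L (r < R).
Charge inside radius r per length L is ρ·πr²·L, so λ_enc = ρπr² = 6.981e-6 C/m.
Since E is radial and uniform over the curved surface, Φ = E·2πrL = Q_enc/ε₀ = λ_enc L/ε₀.
E = 2k|λ_enc|/r = 2(8.99×10^9)(6.981e-6)/(0.0335) = 3.75×10^6 N/C.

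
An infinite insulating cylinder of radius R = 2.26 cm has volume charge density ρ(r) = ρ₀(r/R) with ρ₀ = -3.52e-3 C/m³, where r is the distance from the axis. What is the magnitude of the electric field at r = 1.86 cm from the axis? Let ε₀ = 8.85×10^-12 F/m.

Choose a coaxial cylinder of radius r = 1.86 cm (arbitrary length L) as the Gaussian surface (r < R).
Integrating ρ over the cross-section to radius r: λ_enc = (2πρ₀/R) ∫₀^r r'^2 dr' = 2πρ₀ r^3/(3·R) = -2.099e-6 C/m.
Since E is radial and uniform over the curved surface, Φ = E·2πrL = Q_enc/ε₀ = λ_enc L/ε₀.
E = |λ_enc|/(2πε₀r) = (2.099e-6)/(2π·8.85×10^-12·0.0186) = 2.03×10^6 N/C.

2.03×10^6 V/m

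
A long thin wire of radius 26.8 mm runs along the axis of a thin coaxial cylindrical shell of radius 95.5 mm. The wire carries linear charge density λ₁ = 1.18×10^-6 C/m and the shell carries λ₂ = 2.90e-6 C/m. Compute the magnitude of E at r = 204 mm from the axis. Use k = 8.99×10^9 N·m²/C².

E ≈ 3.60e5 N/C

Coaxial Gaussian cylinder, radius r = 204 mm, length L (r > 95.5 mm, enclosing both).
λ_enc = λ₁ + λ₂ = (1.18e-6) + (2.90×10^-6) = 4.08e-6 C/m.
By Gauss's law (flux through the curved wall only), E·2πrL = λ_enc L/ε₀.
E = 2k|λ_enc|/r = 2(8.99×10^9)(4.08×10^-6)/(0.204) = 3.60e5 N/C.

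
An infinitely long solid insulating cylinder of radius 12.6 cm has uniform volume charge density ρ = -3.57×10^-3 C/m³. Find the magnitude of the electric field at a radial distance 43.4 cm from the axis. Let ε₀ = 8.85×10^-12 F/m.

Choose a coaxial cylinder of radius r = 43.4 cm (arbitrary length L) as the Gaussian surface (r > 12.6 cm, full cross-section enclosed).
λ_enc = ρ·πR² = (-3.57e-3)π(0.126)² = -1.781×10^-4 C/m.
Since E is radial and uniform over the curved surface, Φ = E·2πrL = Q_enc/ε₀ = λ_enc L/ε₀.
E = |λ_enc|/(2πε₀r) = (1.781×10^-4)/(2π·8.85×10^-12·0.434) = 7.38e6 N/C.

|E| ≈ 7.38×10^6 V/m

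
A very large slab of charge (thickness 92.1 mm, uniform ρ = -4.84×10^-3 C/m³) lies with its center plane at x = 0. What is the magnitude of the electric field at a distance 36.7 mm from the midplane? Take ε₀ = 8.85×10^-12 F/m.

By symmetry E is perpendicular to the slab. A Gaussian pillbox from −36.7 mm to +36.7 mm (face area A) lies entirely within the slab.
Q_enc = ρ·(2x)·A and flux = 2EA, so 2EA = 2ρxA/ε₀ ⇒ E = |ρ|x/ε₀.
E = (4.84×10^-3)(0.0367)/(8.85×10^-12) = 2.01×10^7 N/C.

|E| = 2.01×10^7 N/C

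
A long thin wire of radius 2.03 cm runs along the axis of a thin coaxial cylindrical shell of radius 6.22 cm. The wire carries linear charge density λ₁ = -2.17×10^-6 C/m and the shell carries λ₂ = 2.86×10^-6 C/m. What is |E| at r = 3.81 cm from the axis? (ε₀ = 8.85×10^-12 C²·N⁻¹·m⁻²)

Coaxial Gaussian cylinder, radius r = 3.81 cm, length L (between the conductors, 2.03 cm < r < 6.22 cm).
The shell at 6.22 cm lies outside the Gaussian surface, so λ_enc = λ₁ = -2.17e-6 C/m.
Applying ∮E·dA = Q_enc/ε₀ with the end caps contributing no flux:
E = |λ_enc|/(2πε₀r) = (2.17e-6)/(2π·8.85×10^-12·0.0381) = 1.02×10^6 N/C.

|E| = 1.02e6 N/C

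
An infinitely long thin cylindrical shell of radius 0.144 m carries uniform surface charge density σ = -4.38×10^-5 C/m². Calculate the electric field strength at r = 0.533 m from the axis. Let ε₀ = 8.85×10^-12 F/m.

E = 1.34×10^6 V/m

Choose a coaxial cylinder of radius r = 0.533 m (arbitrary length L) as the Gaussian surface (r > 0.144 m).
The whole shell is enclosed: λ_enc = σ·2πR = (-4.38e-5)·2π·(0.144) = -3.963×10^-5 C/m.
Since E is radial and uniform over the curved surface, Φ = E·2πrL = Q_enc/ε₀ = λ_enc L/ε₀.
E = |λ_enc|/(2πε₀r) = (3.963×10^-5)/(2π·8.85×10^-12·0.533) = 1.34e6 N/C.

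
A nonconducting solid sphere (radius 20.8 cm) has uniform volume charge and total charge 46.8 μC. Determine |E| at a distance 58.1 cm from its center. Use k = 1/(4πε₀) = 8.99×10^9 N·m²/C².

Symmetry ⇒ E = E(r) r̂. Gaussian sphere of radius r = 58.1 cm (r > R, so the entire charge is enclosed).
Q_enc = 46.8 μC = 4.68×10^-5 C.
Since E is radial and uniform over the Gaussian sphere, Φ = E·4πr² = Q_enc/ε₀.
E = k|Q_enc|/r² = (8.99×10^9)(4.68×10^-5)/(0.581)² = 1.25×10^6 N/C.

|E| = 1.25×10^6 V/m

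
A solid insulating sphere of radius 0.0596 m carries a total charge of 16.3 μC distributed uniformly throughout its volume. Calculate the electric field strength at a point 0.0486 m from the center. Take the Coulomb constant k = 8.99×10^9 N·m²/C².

E = 3.36×10^7 N/C

Take a concentric spherical Gaussian surface of radius r = 0.0486 m (r < R).
Only the charge within r is enclosed: Q_enc = Q·(r/R)³ = (16.3 μC)·(0.0486 m/0.0596 m)³ = 8.838×10^-6 C.
Since E is radial and uniform over the Gaussian sphere, Φ = E·4πr² = Q_enc/ε₀.
E = k|Q_enc|/r² = (8.99×10^9)(8.838e-6)/(0.0486)² = 3.36×10^7 N/C.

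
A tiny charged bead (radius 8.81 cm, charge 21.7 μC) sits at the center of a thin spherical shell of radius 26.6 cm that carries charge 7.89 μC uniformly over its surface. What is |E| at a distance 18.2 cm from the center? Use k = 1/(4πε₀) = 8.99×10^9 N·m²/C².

By spherical symmetry E is radial; choose a Gaussian sphere of radius r = 18.2 cm (between the bodies, 8.81 cm < r < 26.6 cm).
Only the inner charge is enclosed; the outer shell contributes nothing inside itself. Q_enc = 21.7 μC = 2.17×10^-5 C.
Gauss's law: E·4πr² = Q_enc/ε₀.
E = k|Q_enc|/r² = (8.99×10^9)(2.17×10^-5)/(0.182)² = 5.89e6 N/C.

E = 5.89×10^6 N/C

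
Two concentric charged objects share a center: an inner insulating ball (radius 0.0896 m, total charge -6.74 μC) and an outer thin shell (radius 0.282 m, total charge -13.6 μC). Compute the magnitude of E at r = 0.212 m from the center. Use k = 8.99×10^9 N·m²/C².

Use a concentric Gaussian sphere at r = 0.212 m (between the bodies, 0.0896 m < r < 0.282 m).
Only the inner charge is enclosed; the outer shell contributes nothing inside itself. Q_enc = -6.74 μC = -6.74e-6 C.
Gauss's law: E·4πr² = Q_enc/ε₀.
E = k|Q_enc|/r² = (8.99×10^9)(6.74×10^-6)/(0.212)² = 1.35×10^6 N/C.

1.35×10^6 N/C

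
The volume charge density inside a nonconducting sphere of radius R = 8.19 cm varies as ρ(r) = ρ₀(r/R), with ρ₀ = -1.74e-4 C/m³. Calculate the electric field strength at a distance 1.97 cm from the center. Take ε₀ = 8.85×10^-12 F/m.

E = 2.33×10^4 N/C

Take a concentric spherical Gaussian surface of radius r = 1.97 cm (r < R).
Integrate the density: Q_enc = 4π ∫₀^r ρ₀(r'/R)^1 r'² dr' = 4πρ₀ r^4/(4·R) = -1.005e-9 C.
By Gauss's law, ∮E·dA = E·4πr² = Q_enc/ε₀.
E = |Q_enc|/(4πε₀r²) = (1.005e-9)/(4π·8.85×10^-12·(0.0197)²) = 2.33e4 N/C.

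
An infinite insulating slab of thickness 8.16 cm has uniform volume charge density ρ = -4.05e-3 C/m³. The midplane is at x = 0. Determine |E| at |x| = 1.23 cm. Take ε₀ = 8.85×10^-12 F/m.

|E| = 5.63×10^6 N/C

By symmetry E is perpendicular to the slab. A Gaussian pillbox from −1.23 cm to +1.23 cm (face area A) lies entirely within the slab.
Q_enc = ρ·(2x)·A and flux = 2EA, so 2EA = 2ρxA/ε₀ ⇒ E = |ρ|x/ε₀.
E = (4.05×10^-3)(0.0123)/(8.85×10^-12) = 5.63e6 N/C.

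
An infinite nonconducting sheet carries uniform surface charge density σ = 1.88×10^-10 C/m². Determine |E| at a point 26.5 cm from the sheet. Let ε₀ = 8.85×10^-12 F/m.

By planar symmetry E is perpendicular to the sheet and uniform; use a Gaussian pillbox with flat faces of area A on each side of the sheet.
Flux Φ = 2EA and Q_enc = σA, so 2EA = σA/ε₀ ⇒ E = |σ|/(2ε₀), independent of distance.
E = |σ|/(2ε₀) = (1.88e-10)/(2·8.85×10^-12) = 10.6 N/C.

10.6 V/m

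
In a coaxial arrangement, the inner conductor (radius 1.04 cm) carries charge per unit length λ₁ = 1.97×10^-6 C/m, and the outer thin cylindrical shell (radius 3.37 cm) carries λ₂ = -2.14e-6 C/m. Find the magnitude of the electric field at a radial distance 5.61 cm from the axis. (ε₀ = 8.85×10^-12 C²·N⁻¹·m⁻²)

Coaxial Gaussian cylinder, radius r = 5.61 cm, length L (r > 3.37 cm, enclosing both).
λ_enc = λ₁ + λ₂ = (1.97e-6) + (-2.14×10^-6) = -1.70e-7 C/m.
Gauss's law: E·2πrL = λ_enc L/ε₀.
E = |λ_enc|/(2πε₀r) = (1.70×10^-7)/(2π·8.85×10^-12·0.0561) = 5.45×10^4 N/C.

E ≈ 5.45×10^4 N/C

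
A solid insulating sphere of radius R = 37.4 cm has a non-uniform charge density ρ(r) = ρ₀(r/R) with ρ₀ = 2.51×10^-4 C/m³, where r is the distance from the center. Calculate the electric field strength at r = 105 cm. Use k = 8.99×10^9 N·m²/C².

E = 3.36×10^5 N/C

Symmetry ⇒ E = E(r) r̂. Gaussian sphere of radius r = 105 cm (r > R, all charge enclosed).
Q_enc = 4π ∫₀^R ρ₀(r'/R)^1 r'² dr' = 4πρ₀R³/4 = 4.125e-5 C.
By Gauss's law, ∮E·dA = E·4πr² = Q_enc/ε₀.
E = k|Q_enc|/r² = (8.99×10^9)(4.125×10^-5)/(1.05)² = 3.36e5 N/C.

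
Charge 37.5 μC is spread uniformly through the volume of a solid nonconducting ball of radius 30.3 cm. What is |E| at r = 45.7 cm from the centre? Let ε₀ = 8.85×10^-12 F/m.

E = 1.61×10^6 V/m

Take a concentric spherical Gaussian surface of radius r = 45.7 cm (r > R, so the entire charge is enclosed).
Q_enc = 37.5 μC = 3.75e-5 C.
Since E is radial and uniform over the Gaussian sphere, Φ = E·4πr² = Q_enc/ε₀.
E = |Q_enc|/(4πε₀r²) = (3.75e-5)/(4π·8.85×10^-12·(0.457)²) = 1.61×10^6 N/C.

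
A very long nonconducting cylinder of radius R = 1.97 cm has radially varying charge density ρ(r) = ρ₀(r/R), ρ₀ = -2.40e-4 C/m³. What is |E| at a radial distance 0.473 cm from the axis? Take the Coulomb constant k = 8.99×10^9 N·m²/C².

By cylindrical symmetry E is radial; use a coaxial Gaussian cylinder of radius 0.473 cm and length L (r < R).
Integrating ρ over the cross-section to radius r: λ_enc = (2πρ₀/R) ∫₀^r r'^2 dr' = 2πρ₀ r^3/(3·R) = -2.70e-9 C/m.
Applying ∮E·dA = Q_enc/ε₀ with the end caps contributing no flux:
E = 2k|λ_enc|/r = 2(8.99×10^9)(2.70×10^-9)/(0.00473) = 1.03×10^4 N/C.

1.03e4 N/C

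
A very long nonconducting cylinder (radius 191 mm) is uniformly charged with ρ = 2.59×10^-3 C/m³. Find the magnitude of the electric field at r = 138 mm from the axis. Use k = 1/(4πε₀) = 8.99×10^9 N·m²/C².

By cylindrical symmetry E is radial; use a coaxial Gaussian cylinder of radius 138 mm and length L (r < R).
Charge inside radius r per length L is ρ·πr²·L, so λ_enc = ρπr² = 1.55e-4 C/m.
Gauss's law: E·2πrL = λ_enc L/ε₀.
E = 2k|λ_enc|/r = 2(8.99×10^9)(1.55×10^-4)/(0.138) = 2.02e7 N/C.

|E| ≈ 2.02×10^7 V/m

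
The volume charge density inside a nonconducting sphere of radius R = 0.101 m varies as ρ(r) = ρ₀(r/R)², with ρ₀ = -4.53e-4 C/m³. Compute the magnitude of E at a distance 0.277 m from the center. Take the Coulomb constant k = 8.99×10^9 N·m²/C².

|E| ≈ 1.37e5 N/C

Symmetry ⇒ E = E(r) r̂. Gaussian sphere of radius r = 0.277 m (r > R, all charge enclosed).
Q_enc = 4π ∫₀^R ρ₀(r'/R)^2 r'² dr' = 4πρ₀R³/5 = -1.173e-6 C.
Applying ∮E·dA = Q_enc/ε₀ with Φ = E(4πr²):
E = k|Q_enc|/r² = (8.99×10^9)(1.173×10^-6)/(0.277)² = 1.37e5 N/C.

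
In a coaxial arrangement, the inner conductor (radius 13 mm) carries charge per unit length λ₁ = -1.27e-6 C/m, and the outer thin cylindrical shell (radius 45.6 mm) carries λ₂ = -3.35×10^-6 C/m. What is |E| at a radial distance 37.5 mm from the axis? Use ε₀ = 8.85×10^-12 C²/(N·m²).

|E| ≈ 6.09×10^5 V/m

Choose a coaxial cylinder of radius r = 37.5 mm (arbitrary length L) as the Gaussian surface (between the conductors, 13 mm < r < 45.6 mm).
Only the inner wire is enclosed; the outer shell contributes nothing inside itself. λ_enc = λ₁ = -1.27×10^-6 C/m.
Since E is radial and uniform over the curved surface, Φ = E·2πrL = Q_enc/ε₀ = λ_enc L/ε₀.
E = |λ_enc|/(2πε₀r) = (1.27e-6)/(2π·8.85×10^-12·0.0375) = 6.09e5 N/C.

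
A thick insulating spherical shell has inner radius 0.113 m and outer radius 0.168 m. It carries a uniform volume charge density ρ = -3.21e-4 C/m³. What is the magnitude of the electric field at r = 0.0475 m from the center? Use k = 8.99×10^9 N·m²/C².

|E| = 0 V/m

By spherical symmetry E is radial; choose a Gaussian sphere of radius r = 0.0475 m (r < 0.113 m, inside the empty cavity).
Q_enc = 0 (all charge lies at larger r); Gauss's law gives E = 0.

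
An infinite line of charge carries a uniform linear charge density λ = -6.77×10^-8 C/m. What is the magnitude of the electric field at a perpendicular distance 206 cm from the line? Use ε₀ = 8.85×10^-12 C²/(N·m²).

Take a coaxial cylindrical Gaussian surface of radius r = 206 cm and length L.
Q_enc = λL, so λ_enc = -6.77×10^-8 C/m.
Gauss's law: E·2πrL = λ_enc L/ε₀.
E = |λ_enc|/(2πε₀r) = (6.77×10^-8)/(2π·8.85×10^-12·2.06) = 591 N/C.

E ≈ 591 N/C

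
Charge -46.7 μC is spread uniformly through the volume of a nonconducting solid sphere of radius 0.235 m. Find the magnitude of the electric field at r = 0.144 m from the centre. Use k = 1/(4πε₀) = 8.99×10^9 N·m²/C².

|E| = 4.66e6 N/C

Take a concentric spherical Gaussian surface of radius r = 0.144 m (r < R).
For a uniform sphere the enclosed fraction is (r/R)³, so Q_enc = (-46.7 μC)(0.144/0.235)³ = -1.074e-5 C.
By Gauss's law, ∮E·dA = E·4πr² = Q_enc/ε₀.
E = k|Q_enc|/r² = (8.99×10^9)(1.074×10^-5)/(0.144)² = 4.66×10^6 N/C.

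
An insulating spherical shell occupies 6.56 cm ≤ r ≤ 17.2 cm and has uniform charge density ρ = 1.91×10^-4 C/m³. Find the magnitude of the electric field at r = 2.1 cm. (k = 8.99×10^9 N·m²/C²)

E = 0 (no enclosed charge)

Take a concentric spherical Gaussian surface of radius r = 2.1 cm (r < 6.56 cm, inside the empty cavity).
No charge is enclosed, so by Gauss's law E·4πr² = 0 ⇒ E = 0.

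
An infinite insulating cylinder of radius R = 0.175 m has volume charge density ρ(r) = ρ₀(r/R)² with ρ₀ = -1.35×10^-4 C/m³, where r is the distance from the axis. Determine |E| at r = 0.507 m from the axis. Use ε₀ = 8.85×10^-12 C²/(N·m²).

E = 2.30e5 V/m

Choose a coaxial cylinder of radius r = 0.507 m (arbitrary length L) as the Gaussian surface (r > R, full charge per length enclosed).
λ_enc = 2π ∫₀^R ρ₀(r'/R)^2 r' dr' = 2πρ₀R²/4 = -6.494×10^-6 C/m.
Applying ∮E·dA = Q_enc/ε₀ with the end caps contributing no flux:
E = |λ_enc|/(2πε₀r) = (6.494×10^-6)/(2π·8.85×10^-12·0.507) = 2.30×10^5 N/C.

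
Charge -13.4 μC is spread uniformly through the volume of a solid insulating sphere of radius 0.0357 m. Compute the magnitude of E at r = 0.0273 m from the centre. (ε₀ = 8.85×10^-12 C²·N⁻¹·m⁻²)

Take a concentric spherical Gaussian surface of radius r = 0.0273 m (r < R).
For a uniform sphere the enclosed fraction is (r/R)³, so Q_enc = (-13.4 μC)(0.0273/0.0357)³ = -5.992×10^-6 C.
Applying ∮E·dA = Q_enc/ε₀ with Φ = E(4πr²):
E = |Q_enc|/(4πε₀r²) = (5.992×10^-6)/(4π·8.85×10^-12·(0.0273)²) = 7.23×10^7 N/C.

|E| ≈ 7.23×10^7 N/C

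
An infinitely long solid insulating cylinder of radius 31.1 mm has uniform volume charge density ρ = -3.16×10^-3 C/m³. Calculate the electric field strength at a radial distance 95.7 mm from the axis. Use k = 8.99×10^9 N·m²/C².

Take a coaxial cylindrical Gaussian surface of radius r = 95.7 mm and length L (r > 31.1 mm, full cross-section enclosed).
λ_enc = ρ·πR² = (-3.16e-3)π(0.0311)² = -9.602×10^-6 C/m.
Gauss's law: E·2πrL = λ_enc L/ε₀.
E = 2k|λ_enc|/r = 2(8.99×10^9)(9.602×10^-6)/(0.0957) = 1.80e6 N/C.

1.80e6 N/C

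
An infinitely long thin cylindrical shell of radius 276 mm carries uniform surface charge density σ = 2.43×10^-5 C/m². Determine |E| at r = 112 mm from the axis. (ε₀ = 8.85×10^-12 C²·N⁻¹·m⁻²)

E = 0

Coaxial Gaussian cylinder, radius r = 112 mm, length L (r < 276 mm, inside the shell).
All the surface charge lies outside this cylinder: Q_enc = 0, hence E = 0.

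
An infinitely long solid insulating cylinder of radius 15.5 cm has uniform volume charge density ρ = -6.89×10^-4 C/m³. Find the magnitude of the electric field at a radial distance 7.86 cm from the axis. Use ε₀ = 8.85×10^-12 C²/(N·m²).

3.06e6 N/C

Coaxial Gaussian cylinder, radius r = 7.86 cm, length L (r < R).
Charge inside radius r per length L is ρ·πr²·L, so λ_enc = ρπr² = -1.337×10^-5 C/m.
Since E is radial and uniform over the curved surface, Φ = E·2πrL = Q_enc/ε₀ = λ_enc L/ε₀.
E = |λ_enc|/(2πε₀r) = (1.337×10^-5)/(2π·8.85×10^-12·0.0786) = 3.06e6 N/C.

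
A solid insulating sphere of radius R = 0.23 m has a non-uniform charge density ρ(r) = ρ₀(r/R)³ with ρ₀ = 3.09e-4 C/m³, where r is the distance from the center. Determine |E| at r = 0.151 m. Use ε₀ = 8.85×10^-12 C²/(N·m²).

E ≈ 2.49×10^5 V/m

By spherical symmetry E is radial; choose a Gaussian sphere of radius r = 0.151 m (r < R).
Q_enc = ∫₀^r ρ(r')·4πr'² dr' = (4πρ₀/R³) ∫₀^r r'^5 dr' = 4πρ₀ r^6/(6·R³) = 6.305×10^-7 C.
Gauss's law: E·4πr² = Q_enc/ε₀.
E = |Q_enc|/(4πε₀r²) = (6.305e-7)/(4π·8.85×10^-12·(0.151)²) = 2.49×10^5 N/C.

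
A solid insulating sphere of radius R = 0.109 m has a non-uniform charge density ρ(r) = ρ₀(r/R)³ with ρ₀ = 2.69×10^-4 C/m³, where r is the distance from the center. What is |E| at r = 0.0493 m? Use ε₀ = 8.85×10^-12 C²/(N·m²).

Symmetry ⇒ E = E(r) r̂. Gaussian sphere of radius r = 0.0493 m (r < R).
Integrate the density: Q_enc = 4π ∫₀^r ρ₀(r'/R)^3 r'² dr' = 4πρ₀ r^6/(6·R³) = 6.246×10^-9 C.
Gauss's law: E·4πr² = Q_enc/ε₀.
E = |Q_enc|/(4πε₀r²) = (6.246×10^-9)/(4π·8.85×10^-12·(0.0493)²) = 2.31×10^4 N/C.

E = 2.31e4 N/C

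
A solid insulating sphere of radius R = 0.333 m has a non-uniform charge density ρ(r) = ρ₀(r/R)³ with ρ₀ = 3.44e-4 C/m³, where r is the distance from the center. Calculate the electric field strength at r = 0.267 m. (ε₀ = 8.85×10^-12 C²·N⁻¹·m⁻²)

E = 8.92×10^5 N/C

Use a concentric Gaussian sphere at r = 0.267 m (r < R).
Integrate the density: Q_enc = 4π ∫₀^r ρ₀(r'/R)^3 r'² dr' = 4πρ₀ r^6/(6·R³) = 7.069e-6 C.
By Gauss's law, ∮E·dA = E·4πr² = Q_enc/ε₀.
E = |Q_enc|/(4πε₀r²) = (7.069×10^-6)/(4π·8.85×10^-12·(0.267)²) = 8.92×10^5 N/C.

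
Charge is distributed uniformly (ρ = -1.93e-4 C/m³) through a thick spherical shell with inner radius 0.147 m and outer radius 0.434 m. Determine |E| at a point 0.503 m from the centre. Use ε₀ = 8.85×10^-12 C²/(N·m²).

E = 2.26×10^6 V/m

Symmetry ⇒ E = E(r) r̂. Gaussian sphere of radius r = 0.503 m (r > 0.434 m, enclosing the whole shell).
Q_enc = ρ·(4π/3)(b³ − a³) = (-1.93e-4)·(4π/3)·((0.434)³ − (0.147)³) = -6.352e-5 C.
Gauss's law: E·4πr² = Q_enc/ε₀.
E = |Q_enc|/(4πε₀r²) = (6.352e-5)/(4π·8.85×10^-12·(0.503)²) = 2.26×10^6 N/C.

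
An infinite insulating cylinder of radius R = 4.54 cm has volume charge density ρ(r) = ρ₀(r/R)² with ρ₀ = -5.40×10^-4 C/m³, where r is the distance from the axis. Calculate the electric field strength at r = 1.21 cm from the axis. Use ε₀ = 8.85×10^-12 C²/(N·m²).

Choose a coaxial cylinder of radius r = 1.21 cm (arbitrary length L) as the Gaussian surface (r < R).
λ_enc = ∫₀^r ρ(r')·2πr' dr' = (2πρ₀/R²)·r^4/4 = -8.822e-9 C/m.
Since E is radial and uniform over the curved surface, Φ = E·2πrL = Q_enc/ε₀ = λ_enc L/ε₀.
E = |λ_enc|/(2πε₀r) = (8.822×10^-9)/(2π·8.85×10^-12·0.0121) = 1.31×10^4 N/C.

1.31e4 V/m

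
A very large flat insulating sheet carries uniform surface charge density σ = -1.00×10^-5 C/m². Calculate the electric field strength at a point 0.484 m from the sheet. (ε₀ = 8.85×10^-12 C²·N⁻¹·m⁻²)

5.65e5 V/m

By planar symmetry E is perpendicular to the sheet and uniform; use a Gaussian pillbox with flat faces of area A on each side of the sheet.
Flux Φ = 2EA and Q_enc = σA, so 2EA = σA/ε₀ ⇒ E = |σ|/(2ε₀), independent of distance.
E = |σ|/(2ε₀) = (1.00×10^-5)/(2·8.85×10^-12) = 5.65×10^5 N/C.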